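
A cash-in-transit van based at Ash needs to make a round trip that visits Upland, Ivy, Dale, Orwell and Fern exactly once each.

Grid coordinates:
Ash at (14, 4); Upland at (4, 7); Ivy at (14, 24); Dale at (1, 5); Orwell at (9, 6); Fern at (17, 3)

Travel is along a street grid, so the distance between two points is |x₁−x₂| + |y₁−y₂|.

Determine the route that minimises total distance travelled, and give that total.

Minimum total distance: 76.

With 5 stops there are 5!/2 = 60 distinct round trips (a route and its reverse cost the same).
Ash→Upland→Ivy→Dale→Orwell→Fern→Ash: 13+27+32+9+11+4 = 96
Ash→Upland→Ivy→Dale→Fern→Orwell→Ash: 13+27+32+18+11+7 = 108
Ash→Upland→Ivy→Orwell→Dale→Fern→Ash: 13+27+23+9+18+4 = 94
Ash→Upland→Ivy→Orwell→Fern→Dale→Ash: 13+27+23+11+18+14 = 106
Ash→Upland→Ivy→Fern→Dale→Orwell→Ash: 13+27+24+18+9+7 = 98
Ash→Upland→Ivy→Fern→Orwell→Dale→Ash: 13+27+24+11+9+14 = 98
Ash→Upland→Dale→Ivy→Orwell→Fern→Ash: 13+5+32+23+11+4 = 88
Ash→Upland→Dale→Ivy→Fern→Orwell→Ash: 13+5+32+24+11+7 = 92
Ash→Upland→Dale→Orwell→Ivy→Fern→Ash: 13+5+9+23+24+4 = 78
Ash→Upland→Dale→Orwell→Fern→Ivy→Ash: 13+5+9+11+24+20 = 82
Ash→Upland→Dale→Fern→Ivy→Orwell→Ash: 13+5+18+24+23+7 = 90
Ash→Upland→Dale→Fern→Orwell→Ivy→Ash: 13+5+18+11+23+20 = 90
Ash→Upland→Orwell→Ivy→Dale→Fern→Ash: 13+6+23+32+18+4 = 96
Ash→Upland→Orwell→Ivy→Fern→Dale→Ash: 13+6+23+24+18+14 = 98
… (46 more)
Ash→Ivy→Upland→Dale→Orwell→Fern→Ash: 20+27+5+9+11+4 = 76  ← best
The minimum is 76.
One optimal route: Ash → Ivy → Upland → Dale → Orwell → Fern → Ash (or its reverse).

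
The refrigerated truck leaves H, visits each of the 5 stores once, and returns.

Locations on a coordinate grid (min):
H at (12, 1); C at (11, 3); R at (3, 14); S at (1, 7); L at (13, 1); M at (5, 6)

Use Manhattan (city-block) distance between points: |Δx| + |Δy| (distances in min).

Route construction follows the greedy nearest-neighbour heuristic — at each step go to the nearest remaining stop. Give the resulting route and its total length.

Nearest-neighbour total = 50 min; route H → L → C → M → S → R → H.

From H: distances to unvisited — L=1, C=3, M=12, S=17, R=22. Nearest is L (1).
From L: distances to unvisited — C=4, M=13, S=18, R=23. Nearest is C (4).
From C: distances to unvisited — M=9, S=14, R=19. Nearest is M (9).
From M: distances to unvisited — S=5, R=10. Nearest is S (5).
From S: distances to unvisited — R=9. Nearest is R (9).
Return R→H: 22.
Total = 1 + 4 + 9 + 5 + 9 + 22 = 50.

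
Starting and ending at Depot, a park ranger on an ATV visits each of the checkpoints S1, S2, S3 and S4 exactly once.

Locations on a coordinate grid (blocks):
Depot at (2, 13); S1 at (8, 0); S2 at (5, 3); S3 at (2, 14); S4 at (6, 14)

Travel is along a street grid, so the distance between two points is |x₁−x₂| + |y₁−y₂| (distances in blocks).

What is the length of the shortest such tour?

40 blocks — the shortest possible round trip.

With 4 stops there are 4!/2 = 12 distinct round trips (a route and its reverse cost the same).
Depot-S1-S2-S3-S4-Depot: 19+6+14+4+5 = 48
Depot-S1-S2-S4-S3-Depot: 19+6+12+4+1 = 42
Depot-S1-S3-S2-S4-Depot: 19+20+14+12+5 = 70
Depot-S1-S3-S4-S2-Depot: 19+20+4+12+13 = 68
Depot-S1-S4-S2-S3-Depot: 19+16+12+14+1 = 62
Depot-S1-S4-S3-S2-Depot: 19+16+4+14+13 = 66
Depot-S2-S1-S3-S4-Depot: 13+6+20+4+5 = 48
Depot-S2-S1-S4-S3-Depot: 13+6+16+4+1 = 40
Depot-S2-S3-S1-S4-Depot: 13+14+20+16+5 = 68
Depot-S2-S4-S1-S3-Depot: 13+12+16+20+1 = 62
Depot-S3-S1-S2-S4-Depot: 1+20+6+12+5 = 44
Depot-S3-S2-S1-S4-Depot: 1+14+6+16+5 = 42
The minimum is 40.
One optimal route: Depot → S2 → S1 → S4 → S3 → Depot (or its reverse).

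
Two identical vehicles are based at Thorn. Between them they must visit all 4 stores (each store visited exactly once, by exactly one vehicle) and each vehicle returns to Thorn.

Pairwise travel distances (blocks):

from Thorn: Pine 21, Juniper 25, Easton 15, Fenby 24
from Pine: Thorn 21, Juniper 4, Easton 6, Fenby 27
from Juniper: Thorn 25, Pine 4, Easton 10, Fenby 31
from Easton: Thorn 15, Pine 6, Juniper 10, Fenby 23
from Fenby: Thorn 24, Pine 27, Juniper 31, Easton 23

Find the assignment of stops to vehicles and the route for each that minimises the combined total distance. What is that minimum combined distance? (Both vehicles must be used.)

There are 2^3 − 1 = 7 ways to divide the 4 stops into two non-empty groups. For each, the best each vehicle can do is its own shortest tour through its group:
  {Pine} + {Juniper, Easton, Fenby}: 42 + 80 = 122
  {Juniper} + {Pine, Easton, Fenby}: 50 + 72 = 122
  {Pine, Juniper} + {Easton, Fenby}: 50 + 62 = 112
  {Easton} + {Pine, Juniper, Fenby}: 30 + 80 = 110
  {Pine, Easton} + {Juniper, Fenby}: 42 + 80 = 122
  {Juniper, Easton} + {Pine, Fenby}: 50 + 72 = 122
  … (7 splits in total)
  {Pine, Juniper, Easton} + {Fenby}: 50 + 48 = 98  ← best
Best: vehicle 1 Thorn → Pine → Juniper → Easton → Thorn = 50; vehicle 2 Thorn → Fenby → Thorn = 48; combined 98.

98 blocks — the smallest possible combined total.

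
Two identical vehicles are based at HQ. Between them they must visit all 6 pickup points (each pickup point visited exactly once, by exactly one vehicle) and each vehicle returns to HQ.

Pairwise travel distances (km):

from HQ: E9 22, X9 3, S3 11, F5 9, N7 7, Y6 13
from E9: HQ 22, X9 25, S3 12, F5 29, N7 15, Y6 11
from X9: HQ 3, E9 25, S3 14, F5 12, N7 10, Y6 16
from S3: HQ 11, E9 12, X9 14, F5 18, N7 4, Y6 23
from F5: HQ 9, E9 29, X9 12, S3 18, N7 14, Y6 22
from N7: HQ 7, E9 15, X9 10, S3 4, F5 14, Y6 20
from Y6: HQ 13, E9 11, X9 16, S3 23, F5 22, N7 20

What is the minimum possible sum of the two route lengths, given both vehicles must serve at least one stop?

Minimum combined distance: 69 km.

Try each way of splitting the stops between the two vehicles (each non-empty) and, for each split, find the best tour for each vehicle:
  {E9} + {X9, S3, F5, N7, Y6}: 44 + 69 = 113
  {X9} + {E9, S3, F5, N7, Y6}: 6 + 63 = 69
  {E9, X9} + {S3, F5, N7, Y6}: 50 + 63 = 113
  {S3} + {E9, X9, F5, N7, Y6}: 22 + 68 = 90
  {E9, S3} + {X9, F5, N7, Y6}: 45 + 62 = 107
  {X9, S3} + {E9, F5, N7, Y6}: 28 + 62 = 90
  … (31 splits in total)
Best: vehicle 1 HQ → X9 → HQ = 6; vehicle 2 HQ → F5 → N7 → S3 → E9 → Y6 → HQ = 63; combined 69.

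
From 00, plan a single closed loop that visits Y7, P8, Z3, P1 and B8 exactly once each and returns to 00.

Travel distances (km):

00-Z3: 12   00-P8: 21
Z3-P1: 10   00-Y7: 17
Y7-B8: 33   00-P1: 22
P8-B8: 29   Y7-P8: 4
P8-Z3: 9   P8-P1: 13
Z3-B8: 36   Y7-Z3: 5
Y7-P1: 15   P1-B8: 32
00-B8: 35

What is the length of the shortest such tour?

101 km — the shortest possible round trip.

00 → Y7 → P8 → Z3 → P1 → B8 → 00: 17+4+9+10+32+35 = 107
00 → Y7 → P8 → Z3 → B8 → P1 → 00: 17+4+9+36+32+22 = 120
00 → Y7 → P8 → P1 → Z3 → B8 → 00: 17+4+13+10+36+35 = 115
00 → Y7 → P8 → P1 → B8 → Z3 → 00: 17+4+13+32+36+12 = 114
00 → Y7 → P8 → B8 → Z3 → P1 → 00: 17+4+29+36+10+22 = 118
00 → Y7 → P8 → B8 → P1 → Z3 → 00: 17+4+29+32+10+12 = 104
00 → Y7 → Z3 → P8 → P1 → B8 → 00: 17+5+9+13+32+35 = 111
00 → Y7 → Z3 → P8 → B8 → P1 → 00: 17+5+9+29+32+22 = 114
00 → Y7 → Z3 → P1 → P8 → B8 → 00: 17+5+10+13+29+35 = 109
00 → Y7 → Z3 → P1 → B8 → P8 → 00: 17+5+10+32+29+21 = 114
00 → Y7 → Z3 → B8 → P8 → P1 → 00: 17+5+36+29+13+22 = 122
00 → Y7 → Z3 → B8 → P1 → P8 → 00: 17+5+36+32+13+21 = 124
00 → Y7 → P1 → P8 → Z3 → B8 → 00: 17+15+13+9+36+35 = 125
00 → Y7 → P1 → P8 → B8 → Z3 → 00: 17+15+13+29+36+12 = 122
… (46 more)
00 → Z3 → Y7 → P8 → P1 → B8 → 00: 12+5+4+13+32+35 = 101  ← best
The minimum is 101.
One optimal route: 00 → Z3 → Y7 → P8 → P1 → B8 → 00 (or its reverse).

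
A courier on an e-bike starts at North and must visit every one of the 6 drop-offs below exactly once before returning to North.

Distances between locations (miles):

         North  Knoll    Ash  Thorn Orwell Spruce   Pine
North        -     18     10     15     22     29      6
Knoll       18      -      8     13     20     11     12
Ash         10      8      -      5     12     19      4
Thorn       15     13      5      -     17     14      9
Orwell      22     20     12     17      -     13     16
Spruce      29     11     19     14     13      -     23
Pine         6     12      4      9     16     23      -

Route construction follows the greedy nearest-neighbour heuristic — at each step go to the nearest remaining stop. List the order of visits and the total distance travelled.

From North: distances to unvisited — Pine=6, Ash=10, Thorn=15, Knoll=18, Orwell=22, Spruce=29. Nearest is Pine (6).
From Pine: distances to unvisited — Ash=4, Thorn=9, Knoll=12, Orwell=16, Spruce=23. Nearest is Ash (4).
From Ash: distances to unvisited — Thorn=5, Knoll=8, Orwell=12, Spruce=19. Nearest is Thorn (5).
From Thorn: distances to unvisited — Knoll=13, Spruce=14, Orwell=17. Nearest is Knoll (13).
From Knoll: distances to unvisited — Spruce=11, Orwell=20. Nearest is Spruce (11).
From Spruce: distances to unvisited — Orwell=13. Nearest is Orwell (13).
Return Orwell→North: 22.
Total = 6 + 4 + 5 + 13 + 11 + 13 + 22 = 74.

Nearest-neighbour total = 74 miles; route North → Pine → Ash → Thorn → Knoll → Spruce → Orwell → North.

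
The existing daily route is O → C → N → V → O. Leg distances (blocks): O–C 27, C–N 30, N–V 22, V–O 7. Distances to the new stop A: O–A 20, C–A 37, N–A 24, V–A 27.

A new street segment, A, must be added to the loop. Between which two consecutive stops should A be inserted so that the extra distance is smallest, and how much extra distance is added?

Insertion cost between consecutive stops i–j is d(i,A) + d(A,j) − d(i,j):
  between O and C: 20 + 37 − 27 = 30
  between C and N: 37 + 24 − 30 = 31
  between N and V: 24 + 27 − 22 = 29
  between V and O: 27 + 20 − 7 = 40
Cheapest insertion is between N and V, adding 29.
New total = 86 + 29 = 115.

Minimum extra distance: 29 blocks, inserting A between N and V.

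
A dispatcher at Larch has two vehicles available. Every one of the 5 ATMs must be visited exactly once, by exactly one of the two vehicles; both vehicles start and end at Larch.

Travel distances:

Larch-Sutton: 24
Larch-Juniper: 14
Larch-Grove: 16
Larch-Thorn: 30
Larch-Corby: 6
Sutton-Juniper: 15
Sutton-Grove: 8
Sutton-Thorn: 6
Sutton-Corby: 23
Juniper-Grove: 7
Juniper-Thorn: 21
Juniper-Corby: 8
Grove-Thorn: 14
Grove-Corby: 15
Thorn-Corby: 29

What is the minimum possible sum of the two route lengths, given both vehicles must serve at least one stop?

77 — the smallest possible combined total.

Check every non-empty split of the stops between the two vehicles; for each half take its own optimal tour:
  {Sutton} + {Juniper, Grove, Thorn, Corby}: 48 + 65 = 113
  {Juniper} + {Sutton, Grove, Thorn, Corby}: 28 + 65 = 93
  {Sutton, Juniper} + {Grove, Thorn, Corby}: 53 + 65 = 118
  {Grove} + {Sutton, Juniper, Thorn, Corby}: 32 + 65 = 97
  {Sutton, Grove} + {Juniper, Thorn, Corby}: 48 + 65 = 113
  {Juniper, Grove} + {Sutton, Thorn, Corby}: 37 + 65 = 102
  … (15 splits in total)
  {Sutton, Juniper, Grove, Thorn} + {Corby}: 65 + 12 = 77  ← best
Best: vehicle 1 Larch → Sutton → Thorn → Grove → Juniper → Larch = 65; vehicle 2 Larch → Corby → Larch = 12; combined 77.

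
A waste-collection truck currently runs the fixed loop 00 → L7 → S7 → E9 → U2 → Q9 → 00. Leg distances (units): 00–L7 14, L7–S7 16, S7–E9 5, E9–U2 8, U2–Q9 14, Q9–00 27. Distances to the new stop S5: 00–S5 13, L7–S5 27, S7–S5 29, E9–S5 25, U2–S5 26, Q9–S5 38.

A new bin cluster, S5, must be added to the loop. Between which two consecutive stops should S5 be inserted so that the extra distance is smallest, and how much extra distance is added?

Adding 24 by placing S5 on the Q9–00 leg.

Insertion cost between consecutive stops i–j is d(i,S5) + d(S5,j) − d(i,j):
  between 00 and L7: 13 + 27 − 14 = 26
  between L7 and S7: 27 + 29 − 16 = 40
  between S7 and E9: 29 + 25 − 5 = 49
  between E9 and U2: 25 + 26 − 8 = 43
  between U2 and Q9: 26 + 38 − 14 = 50
  between Q9 and 00: 38 + 13 − 27 = 24
Cheapest insertion is between Q9 and 00, adding 24.
New total = 84 + 24 = 108.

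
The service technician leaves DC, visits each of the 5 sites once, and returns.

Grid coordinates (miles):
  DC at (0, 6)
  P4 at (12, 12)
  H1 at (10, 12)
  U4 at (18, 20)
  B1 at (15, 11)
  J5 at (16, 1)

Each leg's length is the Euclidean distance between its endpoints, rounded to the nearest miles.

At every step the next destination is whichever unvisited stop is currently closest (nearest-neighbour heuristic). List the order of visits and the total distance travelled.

Nearest-neighbour total = 62 miles; route DC → H1 → P4 → B1 → U4 → J5 → DC.

From DC: distances to unvisited — H1=12, P4=13, B1=16, J5=17, U4=23. Nearest is H1 (12).
From H1: distances to unvisited — P4=2, B1=5, U4=11, J5=13. Nearest is P4 (2).
From P4: distances to unvisited — B1=3, U4=10, J5=12. Nearest is B1 (3).
From B1: distances to unvisited — U4=9, J5=10. Nearest is U4 (9).
From U4: distances to unvisited — J5=19. Nearest is J5 (19).
Return J5→DC: 17.
Total = 12 + 2 + 3 + 9 + 19 + 17 = 62.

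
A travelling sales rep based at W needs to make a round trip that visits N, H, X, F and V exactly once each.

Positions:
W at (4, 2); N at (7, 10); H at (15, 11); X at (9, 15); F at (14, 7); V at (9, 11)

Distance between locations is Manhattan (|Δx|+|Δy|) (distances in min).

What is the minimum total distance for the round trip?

Minimum total distance: 48 min.

There are 60 distinct closed tours to check (reversals are equivalent).
W → N → H → X → F → V → W: 11+9+10+13+9+14 = 66
W → N → H → X → V → F → W: 11+9+10+4+9+15 = 58
W → N → H → F → X → V → W: 11+9+5+13+4+14 = 56
W → N → H → F → V → X → W: 11+9+5+9+4+18 = 56
W → N → H → V → X → F → W: 11+9+6+4+13+15 = 58
W → N → H → V → F → X → W: 11+9+6+9+13+18 = 66
W → N → X → H → F → V → W: 11+7+10+5+9+14 = 56
W → N → X → H → V → F → W: 11+7+10+6+9+15 = 58
W → N → X → F → H → V → W: 11+7+13+5+6+14 = 56
W → N → X → F → V → H → W: 11+7+13+9+6+20 = 66
W → N → X → V → H → F → W: 11+7+4+6+5+15 = 48
W → N → X → V → F → H → W: 11+7+4+9+5+20 = 56
W → N → F → H → X → V → W: 11+10+5+10+4+14 = 54
W → N → F → H → V → X → W: 11+10+5+6+4+18 = 54
… (46 more)
The minimum is 48.
One optimal route: W → N → X → V → H → F → W (or its reverse).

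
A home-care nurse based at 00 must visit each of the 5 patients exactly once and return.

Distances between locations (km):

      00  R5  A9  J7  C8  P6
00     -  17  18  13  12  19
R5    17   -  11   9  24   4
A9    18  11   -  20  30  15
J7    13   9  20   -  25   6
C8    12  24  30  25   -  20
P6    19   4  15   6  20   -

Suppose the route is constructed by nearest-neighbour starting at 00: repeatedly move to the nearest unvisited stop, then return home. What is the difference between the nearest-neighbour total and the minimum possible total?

The nearest-neighbour route is 7 km longer than optimal.

00: C8=12, J7=13, R5=17, A9=18, P6=19 ⇒ C8
C8: P6=20, R5=24, J7=25, A9=30 ⇒ P6
P6: R5=4, J7=6, A9=15 ⇒ R5
R5: J7=9, A9=11 ⇒ J7
J7: A9=20 ⇒ A9
NN route 00 → C8 → P6 → R5 → J7 → A9 → 00 costs 83.
Optimal: 00 → A9 → R5 → J7 → P6 → C8 → 00 costs 76 (by enumerating all 60 distinct tours).
Excess = 83 − 76 = 7.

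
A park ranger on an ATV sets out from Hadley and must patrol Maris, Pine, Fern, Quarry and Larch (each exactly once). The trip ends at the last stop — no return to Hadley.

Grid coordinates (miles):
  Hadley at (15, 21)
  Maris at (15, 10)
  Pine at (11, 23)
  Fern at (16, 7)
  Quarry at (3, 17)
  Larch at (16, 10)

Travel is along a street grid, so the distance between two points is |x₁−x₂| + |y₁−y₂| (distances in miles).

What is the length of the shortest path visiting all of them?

43 miles — the minimum one-way total.

There are 5! = 120 possible orderings.
Hadley → Maris → Pine → Fern → Quarry → Larch: 11+17+21+23+20 = 92
Hadley → Maris → Pine → Fern → Larch → Quarry: 11+17+21+3+20 = 72
Hadley → Maris → Pine → Quarry → Fern → Larch: 11+17+14+23+3 = 68
Hadley → Maris → Pine → Quarry → Larch → Fern: 11+17+14+20+3 = 65
Hadley → Maris → Pine → Larch → Fern → Quarry: 11+17+18+3+23 = 72
Hadley → Maris → Pine → Larch → Quarry → Fern: 11+17+18+20+23 = 89
Hadley → Maris → Fern → Pine → Quarry → Larch: 11+4+21+14+20 = 70
Hadley → Maris → Fern → Pine → Larch → Quarry: 11+4+21+18+20 = 74
Hadley → Maris → Fern → Quarry → Pine → Larch: 11+4+23+14+18 = 70
Hadley → Maris → Fern → Quarry → Larch → Pine: 11+4+23+20+18 = 76
Hadley → Maris → Fern → Larch → Pine → Quarry: 11+4+3+18+14 = 50
Hadley → Maris → Fern → Larch → Quarry → Pine: 11+4+3+20+14 = 52
Hadley → Maris → Quarry → Pine → Fern → Larch: 11+19+14+21+3 = 68
Hadley → Maris → Quarry → Pine → Larch → Fern: 11+19+14+18+3 = 65
… (106 more)
Hadley → Pine → Quarry → Maris → Larch → Fern: 6+14+19+1+3 = 43  ← best
The minimum is 43.
One shortest path: Hadley → Pine → Quarry → Maris → Larch → Fern.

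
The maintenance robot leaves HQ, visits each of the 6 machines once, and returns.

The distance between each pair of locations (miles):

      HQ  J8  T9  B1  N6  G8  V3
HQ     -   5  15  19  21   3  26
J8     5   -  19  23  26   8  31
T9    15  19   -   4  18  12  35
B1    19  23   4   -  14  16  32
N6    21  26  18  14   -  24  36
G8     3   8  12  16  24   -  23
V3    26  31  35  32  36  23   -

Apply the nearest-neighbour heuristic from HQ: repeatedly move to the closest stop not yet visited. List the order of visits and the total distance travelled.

HQ → [G8:3 / J8:5 / T9:15 / B1:19 / N6:21 / V3:26] → G8 (3)
G8 → [J8:8 / T9:12 / B1:16 / V3:23 / N6:24] → J8 (8)
J8 → [T9:19 / B1:23 / N6:26 / V3:31] → T9 (19)
T9 → [B1:4 / N6:18 / V3:35] → B1 (4)
B1 → [N6:14 / V3:32] → N6 (14)
N6 → [V3:36] → V3 (36)
Return V3→HQ: 26.
Total = 3 + 8 + 19 + 4 + 14 + 36 + 26 = 110.

110 miles along HQ → G8 → J8 → T9 → B1 → N6 → V3 → HQ.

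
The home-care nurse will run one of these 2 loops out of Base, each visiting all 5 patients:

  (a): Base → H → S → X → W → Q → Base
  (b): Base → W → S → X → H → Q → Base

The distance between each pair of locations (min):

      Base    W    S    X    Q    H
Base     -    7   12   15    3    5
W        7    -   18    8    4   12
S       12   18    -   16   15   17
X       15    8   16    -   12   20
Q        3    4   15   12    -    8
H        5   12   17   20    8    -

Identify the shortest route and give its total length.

Shortest is (a), total 53 min.

(a): 5 + 17 + 16 + 8 + 4 + 3 = 53
(b): 7 + 18 + 16 + 20 + 8 + 3 = 72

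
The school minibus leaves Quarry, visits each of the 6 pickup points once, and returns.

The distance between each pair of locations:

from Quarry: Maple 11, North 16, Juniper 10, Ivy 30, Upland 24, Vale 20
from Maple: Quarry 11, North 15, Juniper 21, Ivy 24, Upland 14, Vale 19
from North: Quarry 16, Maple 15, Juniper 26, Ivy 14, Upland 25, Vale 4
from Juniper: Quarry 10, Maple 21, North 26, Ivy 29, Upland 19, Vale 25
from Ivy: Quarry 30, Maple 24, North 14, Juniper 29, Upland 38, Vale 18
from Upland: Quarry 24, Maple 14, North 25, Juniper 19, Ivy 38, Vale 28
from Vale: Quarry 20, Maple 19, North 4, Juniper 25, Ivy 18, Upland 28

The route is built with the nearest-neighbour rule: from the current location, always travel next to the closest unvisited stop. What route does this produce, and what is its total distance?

At Quarry the remaining stops are Juniper 10, Maple 11, North 16, Vale 20, Upland 24, Ivy 30; go to Juniper.
At Juniper the remaining stops are Upland 19, Maple 21, Vale 25, North 26, Ivy 29; go to Upland.
At Upland the remaining stops are Maple 14, North 25, Vale 28, Ivy 38; go to Maple.
At Maple the remaining stops are North 15, Vale 19, Ivy 24; go to North.
At North the remaining stops are Vale 4, Ivy 14; go to Vale.
At Vale the remaining stops are Ivy 18; go to Ivy.
Return Ivy→Quarry: 30.
Total = 10 + 19 + 14 + 15 + 4 + 18 + 30 = 110.

Total distance 110 via the nearest-neighbour route Quarry → Juniper → Upland → Maple → North → Vale → Ivy → Quarry.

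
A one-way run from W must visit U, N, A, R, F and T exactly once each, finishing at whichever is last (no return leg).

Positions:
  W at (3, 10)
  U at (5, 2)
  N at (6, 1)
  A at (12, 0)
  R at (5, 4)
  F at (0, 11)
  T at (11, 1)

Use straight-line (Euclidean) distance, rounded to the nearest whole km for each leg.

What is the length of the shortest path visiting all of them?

Shortest open route: 21 km.

There are 6! = 720 possible orderings.
W → U → N → A → R → F → T: 8+1+6+8+9+15 = 47
W → U → N → A → R → T → F: 8+1+6+8+7+15 = 45
W → U → N → A → F → R → T: 8+1+6+16+9+7 = 47
W → U → N → A → F → T → R: 8+1+6+16+15+7 = 53
W → U → N → A → T → R → F: 8+1+6+1+7+9 = 32
W → U → N → A → T → F → R: 8+1+6+1+15+9 = 40
W → U → N → R → A → F → T: 8+1+3+8+16+15 = 51
W → U → N → R → A → T → F: 8+1+3+8+1+15 = 36
… (712 more)
W → F → R → U → N → T → A: 3+9+2+1+5+1 = 21  ← best
The minimum is 21.
One shortest path: W → F → R → U → N → T → A.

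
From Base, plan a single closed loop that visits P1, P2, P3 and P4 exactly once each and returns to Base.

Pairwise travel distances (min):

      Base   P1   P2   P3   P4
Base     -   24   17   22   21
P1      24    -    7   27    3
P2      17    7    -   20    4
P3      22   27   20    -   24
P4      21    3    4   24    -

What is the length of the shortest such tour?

Minimum total distance: 73 min.

There are 12 distinct closed tours to check (reversals are equivalent).
Base - P1 - P2 - P3 - P4 - Base: 24+7+20+24+21 = 96
Base - P1 - P2 - P4 - P3 - Base: 24+7+4+24+22 = 81
Base - P1 - P3 - P2 - P4 - Base: 24+27+20+4+21 = 96
Base - P1 - P3 - P4 - P2 - Base: 24+27+24+4+17 = 96
Base - P1 - P4 - P2 - P3 - Base: 24+3+4+20+22 = 73
Base - P1 - P4 - P3 - P2 - Base: 24+3+24+20+17 = 88
Base - P2 - P1 - P3 - P4 - Base: 17+7+27+24+21 = 96
Base - P2 - P1 - P4 - P3 - Base: 17+7+3+24+22 = 73
Base - P2 - P3 - P1 - P4 - Base: 17+20+27+3+21 = 88
Base - P2 - P4 - P1 - P3 - Base: 17+4+3+27+22 = 73
Base - P3 - P1 - P2 - P4 - Base: 22+27+7+4+21 = 81
Base - P3 - P2 - P1 - P4 - Base: 22+20+7+3+21 = 73
The minimum is 73.
One optimal route: Base → P1 → P4 → P2 → P3 → Base (or its reverse).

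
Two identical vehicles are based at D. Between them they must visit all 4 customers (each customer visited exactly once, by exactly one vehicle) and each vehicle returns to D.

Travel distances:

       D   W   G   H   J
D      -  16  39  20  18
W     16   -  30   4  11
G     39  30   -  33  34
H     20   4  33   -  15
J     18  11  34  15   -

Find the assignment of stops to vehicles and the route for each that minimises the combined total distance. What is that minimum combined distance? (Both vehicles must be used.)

There are 2^3 − 1 = 7 ways to divide the 4 stops into two non-empty groups. For each, the best each vehicle can do is its own shortest tour through its group:
  {W} + {G, H, J}: 32 + 105 = 137
  {G} + {W, H, J}: 78 + 53 = 131
  {W, G} + {H, J}: 85 + 53 = 138
  {H} + {W, G, J}: 40 + 98 = 138
  {W, H} + {G, J}: 40 + 91 = 131
  {G, H} + {W, J}: 92 + 45 = 137
  … (7 splits in total)
  {W, G, H} + {J}: 92 + 36 = 128  ← best
Best: vehicle 1 D → W → H → G → D = 92; vehicle 2 D → J → D = 36; combined 128.

128 — the smallest possible combined total.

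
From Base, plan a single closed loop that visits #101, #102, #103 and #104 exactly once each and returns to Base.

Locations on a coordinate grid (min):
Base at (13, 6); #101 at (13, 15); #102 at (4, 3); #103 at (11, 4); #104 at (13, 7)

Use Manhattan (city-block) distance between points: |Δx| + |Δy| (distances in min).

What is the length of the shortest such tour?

With 4 stops there are 4!/2 = 12 distinct round trips (a route and its reverse cost the same).
Base → #101 → #102 → #103 → #104 → Base: 9+21+8+5+1 = 44
Base → #101 → #102 → #104 → #103 → Base: 9+21+13+5+4 = 52
Base → #101 → #103 → #102 → #104 → Base: 9+13+8+13+1 = 44
Base → #101 → #103 → #104 → #102 → Base: 9+13+5+13+12 = 52
Base → #101 → #104 → #102 → #103 → Base: 9+8+13+8+4 = 42
Base → #101 → #104 → #103 → #102 → Base: 9+8+5+8+12 = 42
Base → #102 → #101 → #103 → #104 → Base: 12+21+13+5+1 = 52
Base → #102 → #101 → #104 → #103 → Base: 12+21+8+5+4 = 50
Base → #102 → #103 → #101 → #104 → Base: 12+8+13+8+1 = 42
Base → #102 → #104 → #101 → #103 → Base: 12+13+8+13+4 = 50
Base → #103 → #101 → #102 → #104 → Base: 4+13+21+13+1 = 52
Base → #103 → #102 → #101 → #104 → Base: 4+8+21+8+1 = 42
The minimum is 42.
One optimal route: Base → #101 → #104 → #102 → #103 → Base (or its reverse).

42 min — the shortest possible round trip.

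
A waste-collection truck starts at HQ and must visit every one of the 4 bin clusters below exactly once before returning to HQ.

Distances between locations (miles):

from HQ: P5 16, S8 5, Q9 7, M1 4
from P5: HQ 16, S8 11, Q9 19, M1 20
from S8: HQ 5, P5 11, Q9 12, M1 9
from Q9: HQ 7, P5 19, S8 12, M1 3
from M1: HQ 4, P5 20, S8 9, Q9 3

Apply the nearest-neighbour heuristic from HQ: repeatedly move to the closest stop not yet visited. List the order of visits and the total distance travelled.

Nearest-neighbour total = 46 miles; route HQ → M1 → Q9 → S8 → P5 → HQ.

At HQ the remaining stops are M1 4, S8 5, Q9 7, P5 16; go to M1.
At M1 the remaining stops are Q9 3, S8 9, P5 20; go to Q9.
At Q9 the remaining stops are S8 12, P5 19; go to S8.
At S8 the remaining stops are P5 11; go to P5.
Return P5→HQ: 16.
Total = 4 + 3 + 12 + 11 + 16 = 46.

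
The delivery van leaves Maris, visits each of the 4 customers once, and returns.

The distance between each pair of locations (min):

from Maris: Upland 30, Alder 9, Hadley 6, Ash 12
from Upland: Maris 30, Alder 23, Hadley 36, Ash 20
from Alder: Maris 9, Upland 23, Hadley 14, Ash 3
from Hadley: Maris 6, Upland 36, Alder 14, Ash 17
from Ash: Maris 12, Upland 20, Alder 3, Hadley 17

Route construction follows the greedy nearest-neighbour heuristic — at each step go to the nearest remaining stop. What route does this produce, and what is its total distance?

Nearest-neighbour total = 73 min; route Maris → Hadley → Alder → Ash → Upland → Maris.

At Maris the remaining stops are Hadley 6, Alder 9, Ash 12, Upland 30; go to Hadley.
At Hadley the remaining stops are Alder 14, Ash 17, Upland 36; go to Alder.
At Alder the remaining stops are Ash 3, Upland 23; go to Ash.
At Ash the remaining stops are Upland 20; go to Upland.
Return Upland→Maris: 30.
Total = 6 + 14 + 3 + 20 + 30 = 73.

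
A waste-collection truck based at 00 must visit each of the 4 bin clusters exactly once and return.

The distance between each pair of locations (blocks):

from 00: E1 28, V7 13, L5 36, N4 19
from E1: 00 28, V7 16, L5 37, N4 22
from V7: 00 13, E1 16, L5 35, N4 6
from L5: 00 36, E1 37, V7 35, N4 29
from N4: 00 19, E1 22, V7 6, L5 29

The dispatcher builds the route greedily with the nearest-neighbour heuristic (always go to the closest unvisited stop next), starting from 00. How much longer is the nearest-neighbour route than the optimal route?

The nearest-neighbour route is 1 blocks longer than optimal.

From 00: V7=13, N4=19, E1=28, L5=36 → choose V7 (13).
From V7: N4=6, E1=16, L5=35 → choose N4 (6).
From N4: E1=22, L5=29 → choose E1 (22).
From E1: L5=37 → choose L5 (37).
NN route 00 → V7 → N4 → E1 → L5 → 00 costs 114.
Optimal: 00 → E1 → L5 → N4 → V7 → 00 costs 113 (by enumerating all 12 distinct tours).
Excess = 114 − 113 = 1.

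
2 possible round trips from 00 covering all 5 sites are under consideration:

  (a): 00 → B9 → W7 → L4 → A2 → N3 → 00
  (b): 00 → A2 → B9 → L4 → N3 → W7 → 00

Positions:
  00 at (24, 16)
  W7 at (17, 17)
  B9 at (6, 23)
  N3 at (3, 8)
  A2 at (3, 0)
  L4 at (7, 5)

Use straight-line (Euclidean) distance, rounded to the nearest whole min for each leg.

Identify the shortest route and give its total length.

(a): 19 + 13 + 16 + 6 + 8 + 22 = 84
(b): 26 + 23 + 18 + 5 + 17 + 7 = 96

84 min — (a) is the shortest.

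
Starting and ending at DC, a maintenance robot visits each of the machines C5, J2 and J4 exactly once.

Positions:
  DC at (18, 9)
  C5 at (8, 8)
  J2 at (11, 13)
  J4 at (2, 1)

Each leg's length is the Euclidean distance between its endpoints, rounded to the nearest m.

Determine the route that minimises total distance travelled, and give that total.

41 m — the shortest possible round trip.

DC - C5 - J2 - J4 - DC: 10+6+15+18 = 49
DC - C5 - J4 - J2 - DC: 10+9+15+8 = 42
DC - J2 - C5 - J4 - DC: 8+6+9+18 = 41
The minimum is 41.
One optimal route: DC → J2 → C5 → J4 → DC (or its reverse).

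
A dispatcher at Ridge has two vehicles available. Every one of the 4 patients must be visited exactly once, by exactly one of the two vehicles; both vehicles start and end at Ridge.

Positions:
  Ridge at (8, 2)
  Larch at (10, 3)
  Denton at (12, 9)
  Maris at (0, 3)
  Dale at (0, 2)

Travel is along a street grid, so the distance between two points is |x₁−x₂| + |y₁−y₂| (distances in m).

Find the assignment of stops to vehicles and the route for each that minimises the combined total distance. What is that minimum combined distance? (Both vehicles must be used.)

40 m — the smallest possible combined total.

Check every non-empty split of the stops between the two vehicles; for each half take its own optimal tour:
  {Larch} + {Denton, Maris, Dale}: 6 + 38 = 44
  {Denton} + {Larch, Maris, Dale}: 22 + 22 = 44
  {Larch, Denton} + {Maris, Dale}: 22 + 18 = 40
  {Maris} + {Larch, Denton, Dale}: 18 + 38 = 56
  {Larch, Maris} + {Denton, Dale}: 22 + 38 = 60
  {Denton, Maris} + {Larch, Dale}: 38 + 22 = 60
  … (7 splits in total)
Best: vehicle 1 Ridge → Larch → Denton → Ridge = 22; vehicle 2 Ridge → Maris → Dale → Ridge = 18; combined 40.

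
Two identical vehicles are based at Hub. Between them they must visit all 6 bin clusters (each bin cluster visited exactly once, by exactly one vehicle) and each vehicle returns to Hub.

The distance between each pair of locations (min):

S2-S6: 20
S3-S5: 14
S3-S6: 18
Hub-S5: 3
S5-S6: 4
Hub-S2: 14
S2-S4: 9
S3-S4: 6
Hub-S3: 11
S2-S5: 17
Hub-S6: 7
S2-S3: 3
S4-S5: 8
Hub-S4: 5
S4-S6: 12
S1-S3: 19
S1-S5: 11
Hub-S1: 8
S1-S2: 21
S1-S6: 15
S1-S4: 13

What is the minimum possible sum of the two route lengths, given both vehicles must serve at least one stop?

Try each way of splitting the stops between the two vehicles (each non-empty) and, for each split, find the best tour for each vehicle:
  {S1} + {S2, S3, S4, S5, S6}: 16 + 41 = 57
  {S2} + {S1, S3, S4, S5, S6}: 28 + 52 = 80
  {S1, S2} + {S3, S4, S5, S6}: 43 + 36 = 79
  {S3} + {S1, S2, S4, S5, S6}: 22 + 57 = 79
  {S1, S3} + {S2, S4, S5, S6}: 38 + 41 = 79
  {S2, S3} + {S1, S4, S5, S6}: 28 + 40 = 68
  … (31 splits in total)
Best: vehicle 1 Hub → S1 → Hub = 16; vehicle 2 Hub → S4 → S3 → S2 → S6 → S5 → Hub = 41; combined 57.

Minimum combined distance: 57 min.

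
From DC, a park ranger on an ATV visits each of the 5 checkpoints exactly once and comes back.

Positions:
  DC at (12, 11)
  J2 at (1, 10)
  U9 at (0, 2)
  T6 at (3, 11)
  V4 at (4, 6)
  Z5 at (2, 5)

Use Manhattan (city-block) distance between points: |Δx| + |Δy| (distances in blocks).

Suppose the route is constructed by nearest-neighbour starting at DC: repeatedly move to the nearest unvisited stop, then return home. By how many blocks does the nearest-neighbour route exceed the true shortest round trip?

The nearest-neighbour route is 8 blocks longer than optimal.

From DC: T6=9, J2=12, V4=13, Z5=16, U9=21 → choose T6 (9).
From T6: J2=3, V4=6, Z5=7, U9=12 → choose J2 (3).
From J2: Z5=6, V4=7, U9=9 → choose Z5 (6).
From Z5: V4=3, U9=5 → choose V4 (3).
From V4: U9=8 → choose U9 (8).
NN route DC → T6 → J2 → Z5 → V4 → U9 → DC costs 50.
Optimal: DC → T6 → J2 → U9 → Z5 → V4 → DC costs 42 (by enumerating all 60 distinct tours).
Excess = 50 − 42 = 8.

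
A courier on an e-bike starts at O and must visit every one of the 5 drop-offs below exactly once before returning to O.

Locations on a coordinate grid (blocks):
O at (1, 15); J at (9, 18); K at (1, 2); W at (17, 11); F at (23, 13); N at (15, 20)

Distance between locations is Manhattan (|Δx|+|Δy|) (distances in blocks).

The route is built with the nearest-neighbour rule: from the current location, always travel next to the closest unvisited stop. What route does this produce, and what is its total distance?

At O the remaining stops are J 11, K 13, N 19, W 20, F 24; go to J.
At J the remaining stops are N 8, W 15, F 19, K 24; go to N.
At N the remaining stops are W 11, F 15, K 32; go to W.
At W the remaining stops are F 8, K 25; go to F.
At F the remaining stops are K 33; go to K.
Return K→O: 13.
Total = 11 + 8 + 11 + 8 + 33 + 13 = 84.

84 blocks along O → J → N → W → F → K → O.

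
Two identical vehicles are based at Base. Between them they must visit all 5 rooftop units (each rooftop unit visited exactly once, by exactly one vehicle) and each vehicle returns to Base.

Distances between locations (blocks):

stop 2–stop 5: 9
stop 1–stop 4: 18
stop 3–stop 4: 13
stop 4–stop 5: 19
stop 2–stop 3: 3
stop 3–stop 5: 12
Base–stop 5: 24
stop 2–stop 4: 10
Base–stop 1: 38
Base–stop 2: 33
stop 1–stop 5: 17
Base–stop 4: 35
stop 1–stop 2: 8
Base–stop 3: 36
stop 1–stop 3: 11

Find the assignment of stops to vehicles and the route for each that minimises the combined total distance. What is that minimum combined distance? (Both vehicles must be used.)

There are 2^4 − 1 = 15 ways to divide the 5 stops into two non-empty groups. For each, the best each vehicle can do is its own shortest tour through its group:
  {stop 1} + {stop 2, stop 3, stop 4, stop 5}: 76 + 84 = 160
  {stop 2} + {stop 1, stop 3, stop 4, stop 5}: 66 + 100 = 166
  {stop 1, stop 2} + {stop 3, stop 4, stop 5}: 79 + 84 = 163
  {stop 3} + {stop 1, stop 2, stop 4, stop 5}: 72 + 94 = 166
  {stop 1, stop 3} + {stop 2, stop 4, stop 5}: 85 + 78 = 163
  {stop 2, stop 3} + {stop 1, stop 4, stop 5}: 72 + 94 = 166
  … (15 splits in total)
  {stop 1, stop 2, stop 3, stop 4} + {stop 5}: 97 + 48 = 145  ← best
Best: vehicle 1 Base → stop 1 → stop 2 → stop 3 → stop 4 → Base = 97; vehicle 2 Base → stop 5 → Base = 48; combined 145.

145 blocks — the smallest possible combined total.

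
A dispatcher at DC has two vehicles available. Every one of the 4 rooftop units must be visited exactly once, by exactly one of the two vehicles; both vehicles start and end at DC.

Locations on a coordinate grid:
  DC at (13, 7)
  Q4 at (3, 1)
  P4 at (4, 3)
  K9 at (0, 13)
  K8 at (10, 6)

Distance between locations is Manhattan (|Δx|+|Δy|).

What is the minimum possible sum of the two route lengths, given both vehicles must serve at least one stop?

There are 2^3 − 1 = 7 ways to divide the 4 stops into two non-empty groups. For each, the best each vehicle can do is its own shortest tour through its group:
  {Q4} + {P4, K9, K8}: 32 + 46 = 78
  {P4} + {Q4, K9, K8}: 26 + 50 = 76
  {Q4, P4} + {K9, K8}: 32 + 40 = 72
  {K9} + {Q4, P4, K8}: 38 + 32 = 70
  {Q4, K9} + {P4, K8}: 50 + 26 = 76
  {P4, K9} + {Q4, K8}: 46 + 32 = 78
  … (7 splits in total)
  {Q4, P4, K9} + {K8}: 50 + 8 = 58  ← best
Best: vehicle 1 DC → P4 → Q4 → K9 → DC = 50; vehicle 2 DC → K8 → DC = 8; combined 58.

58 — the smallest possible combined total.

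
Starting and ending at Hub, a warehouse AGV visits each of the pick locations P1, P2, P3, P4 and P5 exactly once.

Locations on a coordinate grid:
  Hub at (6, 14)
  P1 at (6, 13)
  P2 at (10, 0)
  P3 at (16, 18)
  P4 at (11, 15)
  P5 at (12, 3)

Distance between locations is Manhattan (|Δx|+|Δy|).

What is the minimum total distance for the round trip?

There are 60 distinct closed tours to check (reversals are equivalent).
Hub - P1 - P2 - P3 - P4 - P5 - Hub: 1+17+24+8+13+17 = 80
Hub - P1 - P2 - P3 - P5 - P4 - Hub: 1+17+24+19+13+6 = 80
Hub - P1 - P2 - P4 - P3 - P5 - Hub: 1+17+16+8+19+17 = 78
Hub - P1 - P2 - P4 - P5 - P3 - Hub: 1+17+16+13+19+14 = 80
Hub - P1 - P2 - P5 - P3 - P4 - Hub: 1+17+5+19+8+6 = 56
Hub - P1 - P2 - P5 - P4 - P3 - Hub: 1+17+5+13+8+14 = 58
Hub - P1 - P3 - P2 - P4 - P5 - Hub: 1+15+24+16+13+17 = 86
Hub - P1 - P3 - P2 - P5 - P4 - Hub: 1+15+24+5+13+6 = 64
Hub - P1 - P3 - P4 - P2 - P5 - Hub: 1+15+8+16+5+17 = 62
Hub - P1 - P3 - P4 - P5 - P2 - Hub: 1+15+8+13+5+18 = 60
Hub - P1 - P3 - P5 - P2 - P4 - Hub: 1+15+19+5+16+6 = 62
Hub - P1 - P3 - P5 - P4 - P2 - Hub: 1+15+19+13+16+18 = 82
Hub - P1 - P4 - P2 - P3 - P5 - Hub: 1+7+16+24+19+17 = 84
Hub - P1 - P4 - P2 - P5 - P3 - Hub: 1+7+16+5+19+14 = 62
… (46 more)
The minimum is 56.
One optimal route: Hub → P1 → P2 → P5 → P3 → P4 → Hub (or its reverse).

Minimum total distance: 56.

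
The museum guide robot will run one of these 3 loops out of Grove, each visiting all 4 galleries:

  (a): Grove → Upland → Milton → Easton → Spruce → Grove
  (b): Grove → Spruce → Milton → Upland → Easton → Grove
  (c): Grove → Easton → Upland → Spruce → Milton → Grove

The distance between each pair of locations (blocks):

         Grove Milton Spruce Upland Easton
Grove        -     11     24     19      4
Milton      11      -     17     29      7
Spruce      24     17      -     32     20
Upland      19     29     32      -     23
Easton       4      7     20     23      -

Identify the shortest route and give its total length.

Shortest is (c), total 87 blocks.

(a): 19 + 29 + 7 + 20 + 24 = 99
(b): 24 + 17 + 29 + 23 + 4 = 97
(c): 4 + 23 + 32 + 17 + 11 = 87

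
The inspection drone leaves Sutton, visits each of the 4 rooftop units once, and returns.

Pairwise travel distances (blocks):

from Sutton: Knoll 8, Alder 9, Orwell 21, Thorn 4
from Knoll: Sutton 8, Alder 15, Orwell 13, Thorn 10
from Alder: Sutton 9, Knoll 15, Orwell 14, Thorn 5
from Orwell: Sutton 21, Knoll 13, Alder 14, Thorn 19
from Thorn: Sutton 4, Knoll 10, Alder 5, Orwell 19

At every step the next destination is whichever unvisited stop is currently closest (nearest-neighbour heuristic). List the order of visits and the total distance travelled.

Nearest-neighbour total = 44 blocks; route Sutton → Thorn → Alder → Orwell → Knoll → Sutton.

From Sutton: distances to unvisited — Thorn=4, Knoll=8, Alder=9, Orwell=21. Nearest is Thorn (4).
From Thorn: distances to unvisited — Alder=5, Knoll=10, Orwell=19. Nearest is Alder (5).
From Alder: distances to unvisited — Orwell=14, Knoll=15. Nearest is Orwell (14).
From Orwell: distances to unvisited — Knoll=13. Nearest is Knoll (13).
Return Knoll→Sutton: 8.
Total = 4 + 5 + 14 + 13 + 8 = 44.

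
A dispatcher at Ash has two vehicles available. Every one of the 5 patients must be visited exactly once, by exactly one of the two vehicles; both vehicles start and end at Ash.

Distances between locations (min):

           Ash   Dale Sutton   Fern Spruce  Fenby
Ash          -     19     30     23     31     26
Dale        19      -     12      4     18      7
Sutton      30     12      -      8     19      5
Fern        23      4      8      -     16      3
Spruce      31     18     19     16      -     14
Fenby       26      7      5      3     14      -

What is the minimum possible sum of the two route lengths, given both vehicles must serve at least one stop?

Minimum combined distance: 119 min.

Try each way of splitting the stops between the two vehicles (each non-empty) and, for each split, find the best tour for each vehicle:
  {Dale} + {Sutton, Fern, Spruce, Fenby}: 38 + 81 = 119
  {Sutton} + {Dale, Fern, Spruce, Fenby}: 60 + 71 = 131
  {Dale, Sutton} + {Fern, Spruce, Fenby}: 61 + 71 = 132
  {Fern} + {Dale, Sutton, Spruce, Fenby}: 46 + 81 = 127
  {Dale, Fern} + {Sutton, Spruce, Fenby}: 46 + 80 = 126
  {Sutton, Fern} + {Dale, Spruce, Fenby}: 61 + 71 = 132
  … (15 splits in total)
Best: vehicle 1 Ash → Dale → Ash = 38; vehicle 2 Ash → Fern → Sutton → Fenby → Spruce → Ash = 81; combined 119.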